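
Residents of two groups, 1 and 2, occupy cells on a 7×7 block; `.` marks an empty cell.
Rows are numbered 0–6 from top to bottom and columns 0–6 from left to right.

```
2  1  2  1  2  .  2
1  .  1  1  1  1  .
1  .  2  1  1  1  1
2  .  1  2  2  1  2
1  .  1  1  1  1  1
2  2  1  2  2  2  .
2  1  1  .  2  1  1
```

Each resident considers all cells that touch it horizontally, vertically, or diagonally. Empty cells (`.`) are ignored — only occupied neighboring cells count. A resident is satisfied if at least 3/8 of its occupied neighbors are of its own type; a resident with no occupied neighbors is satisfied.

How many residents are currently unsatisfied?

14

Row 0: (0,0)2 0/2 ✗ · (0,1)1 2/4 ✓ · (0,2)2 0/4 ✗ · (0,3)1 3/5 ✓ · (0,4)2 0/4 ✗ · (0,6)2 0/1 ✗
Row 1: (1,0)1 2/3 ✓ · (1,2)1 4/6 ✓ · (1,3)1 5/8 ✓ · (1,4)1 6/7 ✓ · (1,5)1 4/6 ✓
Row 2: (2,0)1 1/2 ✓ · (2,2)2 1/5 ✗ · (2,3)1 5/8 ✓ · (2,4)1 6/8 ✓ · (2,5)1 5/7 ✓ · (2,6)1 3/4 ✓
Row 3: (3,0)2 0/2 ✗ · (3,2)1 3/5 ✓ · (3,3)2 2/8 ✗ · (3,4)2 1/8 ✗ · (3,5)1 6/8 ✓ · (3,6)2 0/5 ✗
Row 4: (4,0)1 0/3 ✗ · (4,2)1 3/6 ✓ · (4,3)1 4/8 ✓ · (4,4)1 3/8 ✓ · (4,5)1 3/7 ✓ · (4,6)1 2/4 ✓
Row 5: (5,0)2 2/4 ✓ · (5,1)2 2/7 ✗ · (5,2)1 4/6 ✓ · (5,3)2 2/7 ✗ · (5,4)2 3/7 ✓ · (5,5)2 2/7 ✗
Row 6: (6,0)2 2/3 ✓ · (6,1)1 2/5 ✓ · (6,2)1 2/4 ✓ · (6,4)2 3/4 ✓ · (6,5)1 1/4 ✗ · (6,6)1 1/2 ✓
Unsatisfied: (0,0), (0,2), (0,4), (0,6), (2,2), (3,0), (3,3), (3,4), (3,6), (4,0), (5,1), (5,3), (5,5), (6,5) — 14 in total.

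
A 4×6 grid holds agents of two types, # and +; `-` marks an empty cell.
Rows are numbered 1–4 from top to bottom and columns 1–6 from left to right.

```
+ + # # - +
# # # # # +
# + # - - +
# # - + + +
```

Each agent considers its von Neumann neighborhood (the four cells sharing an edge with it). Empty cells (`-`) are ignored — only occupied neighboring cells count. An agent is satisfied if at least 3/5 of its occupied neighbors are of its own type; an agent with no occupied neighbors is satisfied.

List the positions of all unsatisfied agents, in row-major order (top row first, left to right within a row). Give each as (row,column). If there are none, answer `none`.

(1,1), (1,2), (2,2), (2,5), (3,2), (3,3), (4,2)

Row 1: (1,1)+ 1/2 not · (1,2)+ 1/3 not · (1,3)# 2/3 satisfied · (1,4)# 2/2 satisfied · (1,6)+ 1/1 satisfied
Row 2: (2,1)# 2/3 satisfied · (2,2)# 2/4 not · (2,3)# 4/4 satisfied · (2,4)# 3/3 satisfied · (2,5)# 1/2 not · (2,6)+ 2/3 satisfied
Row 3: (3,1)# 2/3 satisfied · (3,2)+ 0/4 not · (3,3)# 1/2 not · (3,6)+ 2/2 satisfied
Row 4: (4,1)# 2/2 satisfied · (4,2)# 1/2 not · (4,4)+ 1/1 satisfied · (4,5)+ 2/2 satisfied · (4,6)+ 2/2 satisfied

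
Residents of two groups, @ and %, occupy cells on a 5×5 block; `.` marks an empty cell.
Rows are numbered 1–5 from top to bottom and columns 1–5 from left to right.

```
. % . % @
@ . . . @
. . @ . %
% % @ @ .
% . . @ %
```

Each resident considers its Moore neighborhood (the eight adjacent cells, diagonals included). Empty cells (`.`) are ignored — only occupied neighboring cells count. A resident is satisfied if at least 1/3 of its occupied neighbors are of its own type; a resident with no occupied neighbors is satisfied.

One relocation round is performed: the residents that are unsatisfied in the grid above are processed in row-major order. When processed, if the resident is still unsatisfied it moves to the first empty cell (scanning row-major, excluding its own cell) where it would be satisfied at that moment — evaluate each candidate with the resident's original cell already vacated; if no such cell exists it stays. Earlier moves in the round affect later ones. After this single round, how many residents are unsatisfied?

1

Initially unsatisfied (in order): (1,2), (1,4), (2,1), (3,5), (5,5).
  (1,2) → (1,3).
  (1,4): now satisfied by earlier moves; stays.
  (2,1): now satisfied by earlier moves; stays.
  (3,5) → (1,2).
  (5,5) → (1,1).
Resulting grid:
% % % % @
@ . . . @
. . @ . .
% % @ @ .
% . . @ .
Unsatisfied now: (2,1).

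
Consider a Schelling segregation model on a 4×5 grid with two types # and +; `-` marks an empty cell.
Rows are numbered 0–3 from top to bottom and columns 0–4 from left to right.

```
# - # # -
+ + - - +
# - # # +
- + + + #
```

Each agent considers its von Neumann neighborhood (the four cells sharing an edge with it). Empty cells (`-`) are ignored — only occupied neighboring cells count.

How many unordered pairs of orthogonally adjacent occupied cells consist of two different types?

7

Scan each occupied cell's neighbors to the right and below so each pair is counted once.
From row 0: 1 unlike of 2 pairs (running 1/2).
From row 1: 1 unlike of 3 pairs (running 2/5).
From row 2: 4 unlike of 5 pairs (running 6/10).
From row 3: 1 unlike of 3 pairs (running 7/13).
Total adjacent occupied pairs: 13; unlike-type pairs: 7.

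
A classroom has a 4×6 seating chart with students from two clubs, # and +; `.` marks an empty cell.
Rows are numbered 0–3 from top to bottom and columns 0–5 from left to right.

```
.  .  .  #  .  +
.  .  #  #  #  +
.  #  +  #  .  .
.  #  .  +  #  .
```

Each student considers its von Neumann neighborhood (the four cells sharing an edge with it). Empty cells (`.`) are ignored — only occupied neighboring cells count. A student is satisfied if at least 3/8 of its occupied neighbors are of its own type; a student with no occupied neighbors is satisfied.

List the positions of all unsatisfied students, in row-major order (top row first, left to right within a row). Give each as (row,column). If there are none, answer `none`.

(0,3)# 1/1 satisfied
(0,5)+ 1/1 satisfied
(1,2)# 1/2 satisfied
(1,3)# 4/4 satisfied
(1,4)# 1/2 satisfied
(1,5)+ 1/2 satisfied
(2,1)# 1/2 satisfied
(2,2)+ 0/3 not
(2,3)# 1/3 not
(3,1)# 1/1 satisfied
(3,3)+ 0/2 not
(3,4)# 0/1 not

(2,2), (2,3), (3,3), (3,4)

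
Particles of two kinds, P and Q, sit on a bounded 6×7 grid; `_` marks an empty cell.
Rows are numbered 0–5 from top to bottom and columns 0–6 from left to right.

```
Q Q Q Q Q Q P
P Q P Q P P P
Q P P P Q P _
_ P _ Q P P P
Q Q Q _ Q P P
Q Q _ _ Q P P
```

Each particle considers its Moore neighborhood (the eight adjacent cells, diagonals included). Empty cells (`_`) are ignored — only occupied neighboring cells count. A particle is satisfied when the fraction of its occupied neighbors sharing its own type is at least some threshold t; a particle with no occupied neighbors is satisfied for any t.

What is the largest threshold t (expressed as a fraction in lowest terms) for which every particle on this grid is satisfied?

1/5

Row 0: (0,0)Q 2/3 · (0,1)Q 3/5 · (0,2)Q 4/5 · (0,3)Q 3/5 · (0,4)Q 3/5 · (0,5)Q 1/5 · (0,6)P 2/3
Row 1: (1,0)P 1/5 · (1,1)Q 4/8 · (1,2)P 3/8 · (1,3)Q 4/8 · (1,4)P 3/8 · (1,5)P 4/7 · (1,6)P 3/4
Row 2: (2,0)Q 1/4 · (2,1)P 4/6 · (2,2)P 4/7 · (2,3)P 4/7 · (2,4)Q 2/8 · (2,5)P 6/7
Row 3: (3,1)P 2/6 · (3,3)Q 3/6 · (3,4)P 4/7 · (3,5)P 5/7 · (3,6)P 4/4
Row 4: (4,0)Q 3/4 · (4,1)Q 4/5 · (4,2)Q 3/4 · (4,4)Q 2/6 · (4,5)P 6/8 · (4,6)P 5/5
Row 5: (5,0)Q 3/3 · (5,1)Q 4/4 · (5,4)Q 1/3 · (5,5)P 3/5 · (5,6)P 3/3
The smallest same-type fraction is 1/5 at (0,5), which reduces to 1/5. Any threshold above that leaves this particle unsatisfied.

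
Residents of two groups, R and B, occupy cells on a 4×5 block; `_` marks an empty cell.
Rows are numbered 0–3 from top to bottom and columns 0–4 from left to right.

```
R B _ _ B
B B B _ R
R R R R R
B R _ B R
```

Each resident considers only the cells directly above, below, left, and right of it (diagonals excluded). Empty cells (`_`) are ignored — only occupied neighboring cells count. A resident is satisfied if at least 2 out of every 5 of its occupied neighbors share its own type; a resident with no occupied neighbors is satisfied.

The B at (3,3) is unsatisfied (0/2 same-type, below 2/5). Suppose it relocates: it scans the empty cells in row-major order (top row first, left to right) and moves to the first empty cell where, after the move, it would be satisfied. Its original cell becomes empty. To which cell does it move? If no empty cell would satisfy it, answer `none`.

(0,2)

Vacating (3,3). Empty cells in order:
  (0,2): 2/2 same-type → satisfied — stop here.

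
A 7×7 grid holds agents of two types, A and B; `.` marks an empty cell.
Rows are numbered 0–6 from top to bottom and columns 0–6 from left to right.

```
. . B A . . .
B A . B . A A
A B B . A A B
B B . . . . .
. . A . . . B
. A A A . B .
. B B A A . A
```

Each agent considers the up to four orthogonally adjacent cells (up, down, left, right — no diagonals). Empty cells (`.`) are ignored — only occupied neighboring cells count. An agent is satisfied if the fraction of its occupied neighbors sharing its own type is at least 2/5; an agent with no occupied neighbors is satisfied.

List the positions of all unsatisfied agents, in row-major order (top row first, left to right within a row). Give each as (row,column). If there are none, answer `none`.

(0,2), (0,3), (1,0), (1,1), (1,3), (2,0), (2,6), (6,2)

(0,2)B 0/1 not
(0,3)A 0/2 not
(1,0)B 0/2 not
(1,1)A 0/2 not
(1,3)B 0/1 not
(1,5)A 2/2 satisfied
(1,6)A 1/2 satisfied
(2,0)A 0/3 not
(2,1)B 2/4 satisfied
(2,2)B 1/1 satisfied
(2,4)A 1/1 satisfied
(2,5)A 2/3 satisfied
(2,6)B 0/2 not
(3,0)B 1/2 satisfied
(3,1)B 2/2 satisfied
(4,2)A 1/1 satisfied
(4,6)B 0/0 satisfied
(5,1)A 1/2 satisfied
(5,2)A 3/4 satisfied
(5,3)A 2/2 satisfied
(5,5)B 0/0 satisfied
(6,1)B 1/2 satisfied
(6,2)B 1/3 not
(6,3)A 2/3 satisfied
(6,4)A 1/1 satisfied
(6,6)A 0/0 satisfied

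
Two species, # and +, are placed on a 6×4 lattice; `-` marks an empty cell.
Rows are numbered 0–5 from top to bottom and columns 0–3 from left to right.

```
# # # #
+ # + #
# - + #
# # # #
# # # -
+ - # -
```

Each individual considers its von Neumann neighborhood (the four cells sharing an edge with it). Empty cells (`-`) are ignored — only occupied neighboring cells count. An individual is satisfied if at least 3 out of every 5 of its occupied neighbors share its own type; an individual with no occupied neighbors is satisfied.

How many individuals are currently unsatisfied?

(0,0)# 1/2 unhappy
(0,1)# 3/3 ok
(0,2)# 2/3 ok
(0,3)# 2/2 ok
(1,0)+ 0/3 unhappy
(1,1)# 1/3 unhappy
(1,2)+ 1/4 unhappy
(1,3)# 2/3 ok
(2,0)# 1/2 unhappy
(2,2)+ 1/3 unhappy
(2,3)# 2/3 ok
(3,0)# 3/3 ok
(3,1)# 3/3 ok
(3,2)# 3/4 ok
(3,3)# 2/2 ok
(4,0)# 2/3 ok
(4,1)# 3/3 ok
(4,2)# 3/3 ok
(5,0)+ 0/1 unhappy
(5,2)# 1/1 ok
Unsatisfied: (0,0), (1,0), (1,1), (1,2), (2,0), (2,2), (5,0) — 7 in total.

7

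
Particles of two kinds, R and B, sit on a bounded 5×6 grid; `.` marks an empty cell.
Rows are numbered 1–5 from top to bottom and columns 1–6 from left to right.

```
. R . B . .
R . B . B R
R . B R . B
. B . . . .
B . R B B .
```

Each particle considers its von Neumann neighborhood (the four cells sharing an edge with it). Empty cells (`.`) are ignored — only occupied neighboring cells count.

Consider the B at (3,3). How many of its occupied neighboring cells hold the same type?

Occupied neighbors of (3,3): (2,3)=B, (3,4)=R.
Same type (B): 1 of 2.

1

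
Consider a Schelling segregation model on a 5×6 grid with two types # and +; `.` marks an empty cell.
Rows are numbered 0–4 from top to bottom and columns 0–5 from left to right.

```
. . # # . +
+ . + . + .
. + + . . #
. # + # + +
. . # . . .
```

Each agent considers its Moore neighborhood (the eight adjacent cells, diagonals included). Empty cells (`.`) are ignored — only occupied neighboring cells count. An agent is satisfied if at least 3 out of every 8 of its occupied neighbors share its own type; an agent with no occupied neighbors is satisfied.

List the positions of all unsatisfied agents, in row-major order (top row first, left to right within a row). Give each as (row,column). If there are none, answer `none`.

(0,3), (1,4), (2,5), (3,1), (3,3), (3,4)

(0,2)# 1/2 satisfied
(0,3)# 1/3 not
(0,5)+ 1/1 satisfied
(1,0)+ 1/1 satisfied
(1,2)+ 2/4 satisfied
(1,4)+ 1/3 not
(2,1)+ 4/5 satisfied
(2,2)+ 3/5 satisfied
(2,5)# 0/3 not
(3,1)# 1/4 not
(3,2)+ 2/5 satisfied
(3,3)# 1/4 not
(3,4)+ 1/3 not
(3,5)+ 1/2 satisfied
(4,2)# 2/3 satisfied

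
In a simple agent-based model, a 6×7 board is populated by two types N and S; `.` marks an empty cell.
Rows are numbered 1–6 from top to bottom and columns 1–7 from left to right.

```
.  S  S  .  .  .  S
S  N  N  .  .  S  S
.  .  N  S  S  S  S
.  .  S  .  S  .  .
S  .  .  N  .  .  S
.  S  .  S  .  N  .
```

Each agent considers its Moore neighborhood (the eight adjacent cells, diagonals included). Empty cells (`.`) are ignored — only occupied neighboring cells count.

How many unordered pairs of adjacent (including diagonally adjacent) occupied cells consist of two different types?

Scan each occupied cell's neighbors to the right and below (and the two forward diagonals) so each pair is counted once.
From row 1: 4 unlike of 8 pairs (running 4/8).
From row 2: 2 unlike of 11 pairs (running 6/19).
From row 3: 2 unlike of 9 pairs (running 8/28).
From row 4: 2 unlike of 2 pairs (running 10/30).
From row 5: 2 unlike of 3 pairs (running 12/33).
Total adjacent occupied pairs: 33; unlike-type pairs: 12.

12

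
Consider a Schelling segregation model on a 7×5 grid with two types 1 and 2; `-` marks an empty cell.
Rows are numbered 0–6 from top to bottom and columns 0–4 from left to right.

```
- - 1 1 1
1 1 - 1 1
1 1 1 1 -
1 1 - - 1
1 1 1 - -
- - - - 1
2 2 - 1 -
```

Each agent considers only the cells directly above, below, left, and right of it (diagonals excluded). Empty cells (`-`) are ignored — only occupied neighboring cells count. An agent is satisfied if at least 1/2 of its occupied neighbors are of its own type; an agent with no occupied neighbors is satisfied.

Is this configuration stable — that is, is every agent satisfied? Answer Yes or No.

Yes

Row 0: (0,2)1 1/1 ✓ · (0,3)1 3/3 ✓ · (0,4)1 2/2 ✓
Row 1: (1,0)1 2/2 ✓ · (1,1)1 2/2 ✓ · (1,3)1 3/3 ✓ · (1,4)1 2/2 ✓
Row 2: (2,0)1 3/3 ✓ · (2,1)1 4/4 ✓ · (2,2)1 2/2 ✓ · (2,3)1 2/2 ✓
Row 3: (3,0)1 3/3 ✓ · (3,1)1 3/3 ✓ · (3,4)1 0/0 ✓
Row 4: (4,0)1 2/2 ✓ · (4,1)1 3/3 ✓ · (4,2)1 1/1 ✓
Row 5: (5,4)1 0/0 ✓
Row 6: (6,0)2 1/1 ✓ · (6,1)2 1/1 ✓ · (6,3)1 0/0 ✓
All meet the threshold, so the configuration is stable.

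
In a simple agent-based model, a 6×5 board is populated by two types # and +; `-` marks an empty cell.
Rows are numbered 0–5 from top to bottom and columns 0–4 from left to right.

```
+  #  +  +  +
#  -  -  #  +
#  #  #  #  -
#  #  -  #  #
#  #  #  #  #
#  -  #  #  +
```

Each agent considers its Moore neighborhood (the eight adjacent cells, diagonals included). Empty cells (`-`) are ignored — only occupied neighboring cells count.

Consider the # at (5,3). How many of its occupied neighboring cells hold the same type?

Occupied neighbors of (5,3): (4,2)=#, (4,3)=#, (4,4)=#, (5,2)=#, (5,4)=+.
Same type (#): 4 of 5.

4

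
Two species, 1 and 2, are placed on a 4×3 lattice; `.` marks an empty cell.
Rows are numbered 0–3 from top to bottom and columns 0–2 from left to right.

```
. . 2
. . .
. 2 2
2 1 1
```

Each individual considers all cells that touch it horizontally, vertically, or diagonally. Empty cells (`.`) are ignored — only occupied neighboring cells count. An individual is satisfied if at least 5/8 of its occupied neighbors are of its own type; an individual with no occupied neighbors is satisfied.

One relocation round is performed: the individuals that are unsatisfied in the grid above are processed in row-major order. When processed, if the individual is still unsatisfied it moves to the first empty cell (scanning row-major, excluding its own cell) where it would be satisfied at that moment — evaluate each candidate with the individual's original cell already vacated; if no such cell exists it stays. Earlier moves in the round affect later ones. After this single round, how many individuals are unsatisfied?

0

Initially unsatisfied (in order): (2,1), (2,2), (3,0), (3,1), (3,2).
  (2,1) → (0,0).
  (2,2) → (0,1).
  (3,0) → (1,0).
  (3,1): now satisfied by earlier moves; stays.
  (3,2): now satisfied by earlier moves; stays.
Resulting grid:
2 2 2
2 . .
. . .
. 1 1
All satisfied now.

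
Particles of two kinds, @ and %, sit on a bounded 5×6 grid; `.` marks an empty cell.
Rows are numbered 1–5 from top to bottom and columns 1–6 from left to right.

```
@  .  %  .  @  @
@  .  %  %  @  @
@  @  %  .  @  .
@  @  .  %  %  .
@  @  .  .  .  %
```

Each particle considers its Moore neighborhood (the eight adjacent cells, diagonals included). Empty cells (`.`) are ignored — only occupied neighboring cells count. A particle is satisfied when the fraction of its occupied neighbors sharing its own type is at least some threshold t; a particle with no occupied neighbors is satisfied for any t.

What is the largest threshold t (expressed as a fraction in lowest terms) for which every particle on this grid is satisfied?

(1,1)@ 1/1
(1,3)% 2/2
(1,5)@ 3/4
(1,6)@ 3/3
(2,1)@ 3/3
(2,3)% 3/4
(2,4)% 3/6
(2,5)@ 4/5
(2,6)@ 4/4
(3,1)@ 4/4
(3,2)@ 4/6
(3,3)% 3/5
(3,5)@ 2/5
(4,1)@ 5/5
(4,2)@ 5/6
(4,4)% 2/3
(4,5)% 2/3
(5,1)@ 3/3
(5,2)@ 3/3
(5,6)% 1/1
The smallest same-type fraction is 2/5 at (3,5), which reduces to 2/5. Any threshold above that leaves this particle unsatisfied.

2/5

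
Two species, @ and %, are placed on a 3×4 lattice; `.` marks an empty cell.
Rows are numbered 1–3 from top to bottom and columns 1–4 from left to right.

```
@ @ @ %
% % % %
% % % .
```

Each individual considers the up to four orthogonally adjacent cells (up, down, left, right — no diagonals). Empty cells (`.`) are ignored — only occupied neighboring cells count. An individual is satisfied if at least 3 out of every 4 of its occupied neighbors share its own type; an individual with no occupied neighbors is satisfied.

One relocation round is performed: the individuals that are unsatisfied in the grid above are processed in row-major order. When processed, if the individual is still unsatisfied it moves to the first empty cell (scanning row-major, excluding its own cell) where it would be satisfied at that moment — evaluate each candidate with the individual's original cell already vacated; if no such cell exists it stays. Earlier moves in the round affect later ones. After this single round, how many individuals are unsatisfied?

Initially unsatisfied (in order): (1,1), (1,2), (1,3), (1,4), (2,1).
  (1,1): no empty cell satisfies it; stays.
  (1,2): no empty cell satisfies it; stays.
  (1,3): no empty cell satisfies it; stays.
  (1,4) → (3,4).
  (2,1): no empty cell satisfies it; stays.
Resulting grid:
@ @ @ .
% % % %
% % % %
Unsatisfied now: (1,1), (1,2), (1,3), (2,1).

4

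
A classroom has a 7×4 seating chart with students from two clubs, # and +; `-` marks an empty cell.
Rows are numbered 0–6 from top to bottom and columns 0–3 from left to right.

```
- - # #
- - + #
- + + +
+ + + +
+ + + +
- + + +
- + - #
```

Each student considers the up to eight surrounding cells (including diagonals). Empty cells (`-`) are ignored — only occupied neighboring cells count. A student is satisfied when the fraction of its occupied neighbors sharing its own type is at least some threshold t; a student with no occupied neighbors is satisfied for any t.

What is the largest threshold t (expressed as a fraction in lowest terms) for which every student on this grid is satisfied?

Row 0: (0,2)# 2/3 · (0,3)# 2/3
Row 1: (1,2)+ 3/6 · (1,3)# 2/5
Row 2: (2,1)+ 5/5 · (2,2)+ 6/7 · (2,3)+ 4/5
Row 3: (3,0)+ 4/4 · (3,1)+ 7/7 · (3,2)+ 8/8 · (3,3)+ 5/5
Row 4: (4,0)+ 4/4 · (4,1)+ 7/7 · (4,2)+ 8/8 · (4,3)+ 5/5
Row 5: (5,1)+ 5/5 · (5,2)+ 6/7 · (5,3)+ 3/4
Row 6: (6,1)+ 2/2 · (6,3)# 0/2
The smallest same-type fraction is 0/2 at (6,3), which reduces to 0/1. Any threshold above that leaves this student unsatisfied.

0/1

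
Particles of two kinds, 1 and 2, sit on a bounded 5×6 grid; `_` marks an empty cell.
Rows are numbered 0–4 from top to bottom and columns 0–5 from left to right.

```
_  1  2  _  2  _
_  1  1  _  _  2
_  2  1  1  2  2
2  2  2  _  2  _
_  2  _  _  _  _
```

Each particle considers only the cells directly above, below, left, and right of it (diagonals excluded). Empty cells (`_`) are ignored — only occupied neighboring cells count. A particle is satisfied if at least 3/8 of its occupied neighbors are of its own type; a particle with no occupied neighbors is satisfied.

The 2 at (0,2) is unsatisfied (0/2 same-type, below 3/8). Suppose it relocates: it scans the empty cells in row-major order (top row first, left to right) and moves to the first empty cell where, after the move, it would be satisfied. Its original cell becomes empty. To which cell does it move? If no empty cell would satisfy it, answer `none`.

Vacating (0,2). Empty cells in order:
  (0,0): 0/1 same-type → still unsatisfied.
  (0,3): 1/1 same-type → satisfied — stop here.

(0,3)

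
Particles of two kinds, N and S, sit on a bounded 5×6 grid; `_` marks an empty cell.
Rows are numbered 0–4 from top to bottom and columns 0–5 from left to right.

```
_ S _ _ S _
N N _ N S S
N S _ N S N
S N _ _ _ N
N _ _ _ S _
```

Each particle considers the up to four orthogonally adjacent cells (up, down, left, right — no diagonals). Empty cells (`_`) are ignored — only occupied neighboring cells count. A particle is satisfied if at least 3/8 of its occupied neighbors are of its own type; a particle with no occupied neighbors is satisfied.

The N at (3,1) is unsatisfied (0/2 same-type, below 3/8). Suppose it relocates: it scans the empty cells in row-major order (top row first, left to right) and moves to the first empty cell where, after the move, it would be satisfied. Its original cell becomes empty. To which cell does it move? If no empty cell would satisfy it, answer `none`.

(0,0)

Vacating (3,1). Empty cells in order:
  (0,0): 1/2 same-type → satisfied — stop here.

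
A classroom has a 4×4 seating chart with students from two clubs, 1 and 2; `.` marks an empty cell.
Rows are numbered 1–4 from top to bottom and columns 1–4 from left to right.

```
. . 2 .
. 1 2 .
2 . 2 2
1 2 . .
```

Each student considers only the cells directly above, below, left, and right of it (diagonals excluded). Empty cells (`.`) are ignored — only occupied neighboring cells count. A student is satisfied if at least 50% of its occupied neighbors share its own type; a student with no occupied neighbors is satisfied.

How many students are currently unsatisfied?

4

Row 1: (1,3)2 1/1 ✓
Row 2: (2,2)1 0/1 ✗ · (2,3)2 2/3 ✓
Row 3: (3,1)2 0/1 ✗ · (3,3)2 2/2 ✓ · (3,4)2 1/1 ✓
Row 4: (4,1)1 0/2 ✗ · (4,2)2 0/1 ✗
Unsatisfied: (2,2), (3,1), (4,1), (4,2) — 4 in total.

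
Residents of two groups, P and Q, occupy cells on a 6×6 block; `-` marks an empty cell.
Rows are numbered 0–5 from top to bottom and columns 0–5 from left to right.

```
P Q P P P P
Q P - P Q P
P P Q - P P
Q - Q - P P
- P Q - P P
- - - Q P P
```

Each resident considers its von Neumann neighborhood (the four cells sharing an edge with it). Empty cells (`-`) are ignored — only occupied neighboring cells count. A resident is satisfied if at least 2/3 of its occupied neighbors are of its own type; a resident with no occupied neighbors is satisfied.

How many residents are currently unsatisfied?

13

Row 0: (0,0)P 0/2 ✗ · (0,1)Q 0/3 ✗ · (0,2)P 1/2 ✗ · (0,3)P 3/3 ✓ · (0,4)P 2/3 ✓ · (0,5)P 2/2 ✓
Row 1: (1,0)Q 0/3 ✗ · (1,1)P 1/3 ✗ · (1,3)P 1/2 ✗ · (1,4)Q 0/4 ✗ · (1,5)P 2/3 ✓
Row 2: (2,0)P 1/3 ✗ · (2,1)P 2/3 ✓ · (2,2)Q 1/2 ✗ · (2,4)P 2/3 ✓ · (2,5)P 3/3 ✓
Row 3: (3,0)Q 0/1 ✗ · (3,2)Q 2/2 ✓ · (3,4)P 3/3 ✓ · (3,5)P 3/3 ✓
Row 4: (4,1)P 0/1 ✗ · (4,2)Q 1/2 ✗ · (4,4)P 3/3 ✓ · (4,5)P 3/3 ✓
Row 5: (5,3)Q 0/1 ✗ · (5,4)P 2/3 ✓ · (5,5)P 2/2 ✓
Unsatisfied: (0,0), (0,1), (0,2), (1,0), (1,1), (1,3), (1,4), (2,0), (2,2), (3,0), (4,1), (4,2), (5,3) — 13 in total.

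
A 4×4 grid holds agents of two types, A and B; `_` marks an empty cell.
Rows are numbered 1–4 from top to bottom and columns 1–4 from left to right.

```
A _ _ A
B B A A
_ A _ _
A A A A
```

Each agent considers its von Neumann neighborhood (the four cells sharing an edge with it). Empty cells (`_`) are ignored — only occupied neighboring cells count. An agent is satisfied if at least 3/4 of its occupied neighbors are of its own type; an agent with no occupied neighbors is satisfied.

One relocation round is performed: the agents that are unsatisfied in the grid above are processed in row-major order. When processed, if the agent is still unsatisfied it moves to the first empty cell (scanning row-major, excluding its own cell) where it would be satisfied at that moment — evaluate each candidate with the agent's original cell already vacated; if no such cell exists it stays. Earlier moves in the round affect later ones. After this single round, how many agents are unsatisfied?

Initially unsatisfied (in order): (1,1), (2,1), (2,2), (2,3), (3,2).
  (1,1) → (1,3).
  (2,1): now satisfied by earlier moves; stays.
  (2,2) → (1,1).
  (2,3): now satisfied by earlier moves; stays.
  (3,2): now satisfied by earlier moves; stays.
Resulting grid:
B _ A A
B _ A A
_ A _ _
A A A A
All satisfied now.

0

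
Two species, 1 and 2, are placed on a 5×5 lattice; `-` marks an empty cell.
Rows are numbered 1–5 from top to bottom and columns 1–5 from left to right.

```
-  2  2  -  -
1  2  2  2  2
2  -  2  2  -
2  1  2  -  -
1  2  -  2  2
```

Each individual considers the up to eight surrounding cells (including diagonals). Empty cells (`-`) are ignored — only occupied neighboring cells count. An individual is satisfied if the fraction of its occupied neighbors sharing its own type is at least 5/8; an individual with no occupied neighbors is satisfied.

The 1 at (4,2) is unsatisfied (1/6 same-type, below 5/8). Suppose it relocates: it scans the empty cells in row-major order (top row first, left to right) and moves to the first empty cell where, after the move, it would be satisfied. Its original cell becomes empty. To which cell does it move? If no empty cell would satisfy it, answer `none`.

none

Vacating (4,2). Empty cells in order:
  (1,1): 1/3 same-type → still unsatisfied.
  (1,4): 0/4 same-type → still unsatisfied.
  (1,5): 0/2 same-type → still unsatisfied.
  (3,2): 1/7 same-type → still unsatisfied.
  (3,5): 0/3 same-type → still unsatisfied.
  (4,4): 0/5 same-type → still unsatisfied.
  (4,5): 0/3 same-type → still unsatisfied.
  (5,3): 0/3 same-type → still unsatisfied.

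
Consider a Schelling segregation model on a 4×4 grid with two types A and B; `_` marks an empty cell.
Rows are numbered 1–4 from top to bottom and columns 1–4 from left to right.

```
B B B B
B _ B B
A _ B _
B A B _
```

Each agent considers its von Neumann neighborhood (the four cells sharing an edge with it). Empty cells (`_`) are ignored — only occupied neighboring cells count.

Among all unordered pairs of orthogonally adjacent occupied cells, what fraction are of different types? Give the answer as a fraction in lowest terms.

4/13

Scan each occupied cell's neighbors to the right and below so each pair is counted once.
From row 1: 0 unlike of 6 pairs (running 0/6).
From row 2: 1 unlike of 3 pairs (running 1/9).
From row 3: 1 unlike of 2 pairs (running 2/11).
From row 4: 2 unlike of 2 pairs (running 4/13).
Total adjacent occupied pairs: 13; unlike-type pairs: 4.
4/13 is already in lowest terms.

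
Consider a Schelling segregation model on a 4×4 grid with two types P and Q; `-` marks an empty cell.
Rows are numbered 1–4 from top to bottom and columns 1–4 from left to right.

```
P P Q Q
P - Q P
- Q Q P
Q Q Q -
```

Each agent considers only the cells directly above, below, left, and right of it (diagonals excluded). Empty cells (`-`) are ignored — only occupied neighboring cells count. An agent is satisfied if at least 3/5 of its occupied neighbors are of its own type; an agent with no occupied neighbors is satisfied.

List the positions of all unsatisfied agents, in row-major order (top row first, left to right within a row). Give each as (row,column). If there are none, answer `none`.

(1,2), (1,4), (2,4), (3,4)

(1,1)P 2/2 ✓
(1,2)P 1/2 ✗
(1,3)Q 2/3 ✓
(1,4)Q 1/2 ✗
(2,1)P 1/1 ✓
(2,3)Q 2/3 ✓
(2,4)P 1/3 ✗
(3,2)Q 2/2 ✓
(3,3)Q 3/4 ✓
(3,4)P 1/2 ✗
(4,1)Q 1/1 ✓
(4,2)Q 3/3 ✓
(4,3)Q 2/2 ✓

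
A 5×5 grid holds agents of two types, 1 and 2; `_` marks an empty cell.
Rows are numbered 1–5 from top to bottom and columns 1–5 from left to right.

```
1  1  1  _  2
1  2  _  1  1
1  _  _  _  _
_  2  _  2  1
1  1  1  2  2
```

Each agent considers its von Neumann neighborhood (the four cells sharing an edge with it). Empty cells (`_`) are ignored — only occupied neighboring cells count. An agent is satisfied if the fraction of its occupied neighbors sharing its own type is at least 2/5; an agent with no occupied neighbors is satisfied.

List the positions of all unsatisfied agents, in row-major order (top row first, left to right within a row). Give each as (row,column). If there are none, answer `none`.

(1,1)1 2/2 ✓
(1,2)1 2/3 ✓
(1,3)1 1/1 ✓
(1,5)2 0/1 ✗
(2,1)1 2/3 ✓
(2,2)2 0/2 ✗
(2,4)1 1/1 ✓
(2,5)1 1/2 ✓
(3,1)1 1/1 ✓
(4,2)2 0/1 ✗
(4,4)2 1/2 ✓
(4,5)1 0/2 ✗
(5,1)1 1/1 ✓
(5,2)1 2/3 ✓
(5,3)1 1/2 ✓
(5,4)2 2/3 ✓
(5,5)2 1/2 ✓

(1,5), (2,2), (4,2), (4,5)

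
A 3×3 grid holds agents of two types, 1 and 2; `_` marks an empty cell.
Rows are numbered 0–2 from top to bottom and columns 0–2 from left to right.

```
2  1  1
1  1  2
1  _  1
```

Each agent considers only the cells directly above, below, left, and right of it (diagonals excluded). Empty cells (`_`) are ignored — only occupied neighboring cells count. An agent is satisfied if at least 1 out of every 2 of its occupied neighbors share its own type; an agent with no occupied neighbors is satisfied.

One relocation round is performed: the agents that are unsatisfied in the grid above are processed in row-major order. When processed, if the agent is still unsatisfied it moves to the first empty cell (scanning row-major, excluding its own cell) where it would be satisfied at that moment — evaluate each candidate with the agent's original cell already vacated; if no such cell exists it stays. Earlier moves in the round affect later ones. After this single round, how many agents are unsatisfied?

Initially unsatisfied (in order): (0,0), (1,2), (2,2).
  (0,0): no empty cell satisfies it; stays.
  (1,2): no empty cell satisfies it; stays.
  (2,2) → (2,1).
Resulting grid:
2 1 1
1 1 2
1 1 _
Unsatisfied now: (0,0), (1,2).

2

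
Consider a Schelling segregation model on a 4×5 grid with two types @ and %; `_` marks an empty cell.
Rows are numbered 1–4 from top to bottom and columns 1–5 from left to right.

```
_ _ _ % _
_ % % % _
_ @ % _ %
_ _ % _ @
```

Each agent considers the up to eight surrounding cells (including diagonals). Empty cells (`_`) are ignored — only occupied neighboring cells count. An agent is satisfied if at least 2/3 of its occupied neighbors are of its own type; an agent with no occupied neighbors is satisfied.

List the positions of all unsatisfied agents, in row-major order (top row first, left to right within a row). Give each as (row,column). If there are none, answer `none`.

(3,2), (3,5), (4,3), (4,5)

(1,4)% 2/2 ✓
(2,2)% 2/3 ✓
(2,3)% 4/5 ✓
(2,4)% 4/4 ✓
(3,2)@ 0/4 ✗
(3,3)% 4/5 ✓
(3,5)% 1/2 ✗
(4,3)% 1/2 ✗
(4,5)@ 0/1 ✗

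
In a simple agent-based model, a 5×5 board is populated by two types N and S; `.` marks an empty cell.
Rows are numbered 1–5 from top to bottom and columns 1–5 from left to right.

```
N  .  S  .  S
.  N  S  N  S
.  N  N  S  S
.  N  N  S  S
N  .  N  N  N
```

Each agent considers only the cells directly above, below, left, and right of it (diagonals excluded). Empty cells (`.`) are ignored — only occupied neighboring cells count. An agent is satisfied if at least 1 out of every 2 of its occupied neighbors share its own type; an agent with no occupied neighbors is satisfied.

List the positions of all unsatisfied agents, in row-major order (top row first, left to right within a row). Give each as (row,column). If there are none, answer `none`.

(2,3), (2,4)

Row 1: (1,1)N 0/0 satisfied · (1,3)S 1/1 satisfied · (1,5)S 1/1 satisfied
Row 2: (2,2)N 1/2 satisfied · (2,3)S 1/4 not · (2,4)N 0/3 not · (2,5)S 2/3 satisfied
Row 3: (3,2)N 3/3 satisfied · (3,3)N 2/4 satisfied · (3,4)S 2/4 satisfied · (3,5)S 3/3 satisfied
Row 4: (4,2)N 2/2 satisfied · (4,3)N 3/4 satisfied · (4,4)S 2/4 satisfied · (4,5)S 2/3 satisfied
Row 5: (5,1)N 0/0 satisfied · (5,3)N 2/2 satisfied · (5,4)N 2/3 satisfied · (5,5)N 1/2 satisfied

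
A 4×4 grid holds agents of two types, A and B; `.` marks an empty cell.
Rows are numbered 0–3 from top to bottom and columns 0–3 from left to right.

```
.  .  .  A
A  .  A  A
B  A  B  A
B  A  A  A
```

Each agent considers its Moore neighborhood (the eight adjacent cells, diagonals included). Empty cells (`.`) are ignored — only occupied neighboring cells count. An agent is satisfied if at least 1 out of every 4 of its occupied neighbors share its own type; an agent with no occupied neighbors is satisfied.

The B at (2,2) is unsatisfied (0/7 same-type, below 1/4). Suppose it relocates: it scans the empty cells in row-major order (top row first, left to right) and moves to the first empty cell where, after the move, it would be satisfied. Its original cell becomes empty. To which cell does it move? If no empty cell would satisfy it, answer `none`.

(1,1)

Vacating (2,2). Empty cells in order:
  (0,0): 0/1 same-type → still unsatisfied.
  (0,1): 0/2 same-type → still unsatisfied.
  (0,2): 0/3 same-type → still unsatisfied.
  (1,1): 1/4 same-type → satisfied — stop here.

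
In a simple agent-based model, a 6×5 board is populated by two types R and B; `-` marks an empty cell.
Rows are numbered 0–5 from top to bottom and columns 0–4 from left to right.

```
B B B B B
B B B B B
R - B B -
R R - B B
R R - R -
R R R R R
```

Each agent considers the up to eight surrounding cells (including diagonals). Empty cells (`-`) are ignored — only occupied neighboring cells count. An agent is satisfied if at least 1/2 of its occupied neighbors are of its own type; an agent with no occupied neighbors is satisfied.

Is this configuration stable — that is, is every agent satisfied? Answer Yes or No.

Yes

(0,0)B 3/3 ✓
(0,1)B 5/5 ✓
(0,2)B 5/5 ✓
(0,3)B 5/5 ✓
(0,4)B 3/3 ✓
(1,0)B 3/4 ✓
(1,1)B 6/7 ✓
(1,2)B 7/7 ✓
(1,3)B 7/7 ✓
(1,4)B 4/4 ✓
(2,0)R 2/4 ✓
(2,2)B 5/6 ✓
(2,3)B 6/6 ✓
(3,0)R 4/4 ✓
(3,1)R 4/5 ✓
(3,3)B 3/4 ✓
(3,4)B 2/3 ✓
(4,0)R 5/5 ✓
(4,1)R 6/6 ✓
(4,3)R 3/5 ✓
(5,0)R 3/3 ✓
(5,1)R 4/4 ✓
(5,2)R 4/4 ✓
(5,3)R 3/3 ✓
(5,4)R 2/2 ✓
All meet the threshold, so the configuration is stable.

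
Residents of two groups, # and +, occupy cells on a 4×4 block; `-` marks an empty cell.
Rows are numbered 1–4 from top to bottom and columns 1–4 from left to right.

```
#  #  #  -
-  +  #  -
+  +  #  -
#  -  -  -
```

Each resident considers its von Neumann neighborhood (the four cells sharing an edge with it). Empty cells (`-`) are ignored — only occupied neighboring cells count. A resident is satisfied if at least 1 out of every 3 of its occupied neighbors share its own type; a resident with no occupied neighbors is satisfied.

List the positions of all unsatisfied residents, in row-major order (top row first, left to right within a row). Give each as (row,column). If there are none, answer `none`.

(1,1)# 1/1 ✓
(1,2)# 2/3 ✓
(1,3)# 2/2 ✓
(2,2)+ 1/3 ✓
(2,3)# 2/3 ✓
(3,1)+ 1/2 ✓
(3,2)+ 2/3 ✓
(3,3)# 1/2 ✓
(4,1)# 0/1 ✗

(4,1)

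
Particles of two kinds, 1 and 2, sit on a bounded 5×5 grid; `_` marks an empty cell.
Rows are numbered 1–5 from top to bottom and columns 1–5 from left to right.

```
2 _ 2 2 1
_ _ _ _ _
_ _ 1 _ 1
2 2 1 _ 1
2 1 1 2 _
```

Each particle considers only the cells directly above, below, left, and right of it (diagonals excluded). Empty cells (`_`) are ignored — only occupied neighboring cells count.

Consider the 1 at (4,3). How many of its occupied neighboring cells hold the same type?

Occupied neighbors of (4,3): (3,3)=1, (5,3)=1, (4,2)=2.
Same type (1): 2 of 3.

2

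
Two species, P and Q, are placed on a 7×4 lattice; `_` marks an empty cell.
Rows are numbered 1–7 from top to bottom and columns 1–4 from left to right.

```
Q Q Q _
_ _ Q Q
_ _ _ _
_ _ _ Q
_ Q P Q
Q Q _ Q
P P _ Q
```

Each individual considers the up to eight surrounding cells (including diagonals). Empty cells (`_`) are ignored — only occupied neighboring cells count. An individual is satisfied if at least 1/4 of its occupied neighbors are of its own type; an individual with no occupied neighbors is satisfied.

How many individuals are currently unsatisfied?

1

(1,1)Q 1/1 satisfied
(1,2)Q 3/3 satisfied
(1,3)Q 3/3 satisfied
(2,3)Q 3/3 satisfied
(2,4)Q 2/2 satisfied
(4,4)Q 1/2 satisfied
(5,2)Q 2/3 satisfied
(5,3)P 0/5 not
(5,4)Q 2/3 satisfied
(6,1)Q 2/4 satisfied
(6,2)Q 2/5 satisfied
(6,4)Q 2/3 satisfied
(7,1)P 1/3 satisfied
(7,2)P 1/3 satisfied
(7,4)Q 1/1 satisfied
Unsatisfied: (5,3) — 1 in total.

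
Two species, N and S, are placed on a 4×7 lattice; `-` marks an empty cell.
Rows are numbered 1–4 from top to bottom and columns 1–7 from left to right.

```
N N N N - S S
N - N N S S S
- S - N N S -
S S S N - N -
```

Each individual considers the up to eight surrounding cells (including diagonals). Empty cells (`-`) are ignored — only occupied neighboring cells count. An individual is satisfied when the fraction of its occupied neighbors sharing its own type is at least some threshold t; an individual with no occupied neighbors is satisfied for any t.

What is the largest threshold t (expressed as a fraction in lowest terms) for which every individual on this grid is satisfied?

3/7

Row 1: (1,1)N 2/2 · (1,2)N 4/4 · (1,3)N 4/4 · (1,4)N 3/4 · (1,6)S 4/4 · (1,7)S 3/3
Row 2: (2,1)N 2/3 · (2,3)N 5/6 · (2,4)N 5/6 · (2,5)S 3/7 · (2,6)S 5/6 · (2,7)S 4/4
Row 3: (3,2)S 3/5 · (3,4)N 4/6 · (3,5)N 4/7 · (3,6)S 3/5
Row 4: (4,1)S 2/2 · (4,2)S 3/3 · (4,3)S 2/4 · (4,4)N 2/3 · (4,6)N 1/2
The smallest same-type fraction is 3/7 at (2,5), which reduces to 3/7. Any threshold above that leaves this individual unsatisfied.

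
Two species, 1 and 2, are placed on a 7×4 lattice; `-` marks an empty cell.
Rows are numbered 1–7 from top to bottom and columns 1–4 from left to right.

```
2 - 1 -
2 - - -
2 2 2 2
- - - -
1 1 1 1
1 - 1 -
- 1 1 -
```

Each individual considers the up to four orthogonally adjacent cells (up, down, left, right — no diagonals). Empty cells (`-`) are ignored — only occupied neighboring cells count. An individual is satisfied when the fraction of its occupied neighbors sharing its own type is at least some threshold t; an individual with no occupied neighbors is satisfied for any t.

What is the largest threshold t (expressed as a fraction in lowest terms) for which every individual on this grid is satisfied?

1/1

(1,1)2 1/1
(1,3)1 — no occupied neighbors
(2,1)2 2/2
(3,1)2 2/2
(3,2)2 2/2
(3,3)2 2/2
(3,4)2 1/1
(5,1)1 2/2
(5,2)1 2/2
(5,3)1 3/3
(5,4)1 1/1
(6,1)1 1/1
(6,3)1 2/2
(7,2)1 1/1
(7,3)1 2/2
The smallest same-type fraction is 1/1 at (1,1), which reduces to 1/1. Any threshold above that leaves this individual unsatisfied.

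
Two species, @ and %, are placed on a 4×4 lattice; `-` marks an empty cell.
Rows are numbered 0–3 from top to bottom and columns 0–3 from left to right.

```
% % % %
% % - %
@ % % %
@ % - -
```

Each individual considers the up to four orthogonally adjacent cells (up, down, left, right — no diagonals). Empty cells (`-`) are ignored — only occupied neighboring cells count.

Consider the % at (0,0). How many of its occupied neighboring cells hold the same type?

Occupied neighbors of (0,0): (1,0)=%, (0,1)=%.
Same type (%): 2 of 2.

2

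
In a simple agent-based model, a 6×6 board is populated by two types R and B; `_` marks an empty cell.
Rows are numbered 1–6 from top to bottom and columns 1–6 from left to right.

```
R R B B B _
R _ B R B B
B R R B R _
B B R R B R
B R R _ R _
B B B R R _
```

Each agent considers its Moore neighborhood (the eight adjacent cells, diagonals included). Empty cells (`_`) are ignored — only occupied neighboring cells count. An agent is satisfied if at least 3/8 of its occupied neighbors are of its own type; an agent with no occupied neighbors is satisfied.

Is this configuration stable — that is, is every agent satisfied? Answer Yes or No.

No

Row 1: (1,1)R 2/2 ✓ · (1,2)R 2/4 ✓ · (1,3)B 2/4 ✓ · (1,4)B 4/5 ✓ · (1,5)B 3/4 ✓
Row 2: (2,1)R 3/4 ✓ · (2,3)B 3/7 ✓ · (2,4)R 2/8 ✗ · (2,5)B 4/6 ✓ · (2,6)B 2/3 ✓
Row 3: (3,1)B 2/4 ✓ · (3,2)R 3/7 ✓ · (3,3)R 4/7 ✓ · (3,4)B 3/8 ✓ · (3,5)R 3/7 ✓
Row 4: (4,1)B 3/5 ✓ · (4,2)B 3/8 ✓ · (4,3)R 5/7 ✓ · (4,4)R 5/7 ✓ · (4,5)B 1/5 ✗ · (4,6)R 2/3 ✓
Row 5: (5,1)B 4/5 ✓ · (5,2)R 2/8 ✗ · (5,3)R 4/7 ✓ · (5,5)R 4/5 ✓
Row 6: (6,1)B 2/3 ✓ · (6,2)B 3/5 ✓ · (6,3)B 1/4 ✗ · (6,4)R 3/4 ✓ · (6,5)R 2/2 ✓
For instance (2,4) has only 2/8 same-type neighbors, below 3/8.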